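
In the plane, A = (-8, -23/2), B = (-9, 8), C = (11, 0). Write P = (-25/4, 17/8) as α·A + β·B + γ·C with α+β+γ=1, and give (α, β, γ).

Signed area of the reference triangle: [ABC] = ½·((-8)·(8−0) + (-9)·(0−(-23/2)) + 11·(-23/2−8)) = ½·(-64 − 207/2 − 429/2) = -191.
[PBC] = ½·((-25/4)·(8−0) + (-9)·(0−(17/8)) + 11·(17/8−8)) = ½·(-50 + 153/8 − 517/8) = -191/4, so the A-coordinate is (-191/4)/(-191) = 1/4.
[APC] = ½·((-8)·(17/8−0) + (-25/4)·(0−(-23/2)) + 11·(-23/2−(17/8))) = ½·(-17 − 575/8 − 1199/8) = -955/8, so the B-coordinate is 5/8.
[ABP] = ½·((-8)·(8−(17/8)) + (-9)·(17/8−(-23/2)) + (-25/4)·(-23/2−8)) = ½·(-47 − 981/8 + 975/8) = -191/8, so the C-coordinate is 1/8.
Check: 1/4 + 5/8 + 1/8 = 1.

(1/4, 5/8, 1/8)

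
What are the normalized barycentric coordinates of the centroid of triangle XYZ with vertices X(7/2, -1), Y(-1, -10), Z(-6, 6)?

(1/3, 1/3, 1/3)

The centroid is the average of the vertices, so each weight is 1/3.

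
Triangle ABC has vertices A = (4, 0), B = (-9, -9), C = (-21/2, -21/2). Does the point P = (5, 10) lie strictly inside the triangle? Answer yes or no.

Barycentric coordinates of P: (-5/4, 269/12, -121/6).
The three coordinates are negative, positive, negative; a point is interior exactly when all three are positive.

no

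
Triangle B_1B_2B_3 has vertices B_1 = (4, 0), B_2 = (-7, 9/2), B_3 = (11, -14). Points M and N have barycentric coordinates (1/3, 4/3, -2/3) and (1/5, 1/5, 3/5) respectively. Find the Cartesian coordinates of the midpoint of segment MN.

(-14/3, 47/12)

Barycentric coordinates of the midpoint are the average: (4/15, 23/30, -1/30).
Converting: (4/15)·B_1 + (23/30)·B_2 + (-1/30)·B_3 = (-14/3, 47/12).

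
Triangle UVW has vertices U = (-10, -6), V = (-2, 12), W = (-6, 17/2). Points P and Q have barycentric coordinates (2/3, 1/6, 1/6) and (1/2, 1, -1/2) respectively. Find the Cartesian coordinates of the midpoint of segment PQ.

Barycentric coordinates of the midpoint are the average: (7/12, 7/12, -1/6).
Converting: (7/12)·U + (7/12)·V + (-1/6)·W = (-6, 25/12).

(-6, 25/12)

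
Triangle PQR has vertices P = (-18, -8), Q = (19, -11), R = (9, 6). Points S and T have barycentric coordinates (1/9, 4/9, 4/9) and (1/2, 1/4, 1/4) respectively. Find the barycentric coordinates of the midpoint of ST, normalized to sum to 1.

Since both coordinate triples sum to 1, the midpoint's barycentrics are the componentwise average.
(1/9+1/2)/2 = 11/36; similarly 25/72 and 25/72.

(11/36, 25/72, 25/72)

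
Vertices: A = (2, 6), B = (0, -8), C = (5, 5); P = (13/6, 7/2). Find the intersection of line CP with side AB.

(8/5, 16/5)

Barycentric coordinates of P with respect to ABC: (2/3, 1/6, 1/6).
On side AB the C-coordinate is zero; dropping P's C-weight 1/6 and renormalizing the remaining 2/3 : 1/6 gives weights 4/5, 1/5 on A, B.
Q = (4/5)·(2, 6) + (1/5)·(0, -8) = (8/5, 16/5).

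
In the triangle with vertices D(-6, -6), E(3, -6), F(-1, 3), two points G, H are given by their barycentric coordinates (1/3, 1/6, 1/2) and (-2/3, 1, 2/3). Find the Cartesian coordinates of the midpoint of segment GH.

Barycentric coordinates of the midpoint are the average: (-1/6, 7/12, 7/12).
Converting: (-1/6)·D + (7/12)·E + (7/12)·F = (13/6, -3/4).

(13/6, -3/4)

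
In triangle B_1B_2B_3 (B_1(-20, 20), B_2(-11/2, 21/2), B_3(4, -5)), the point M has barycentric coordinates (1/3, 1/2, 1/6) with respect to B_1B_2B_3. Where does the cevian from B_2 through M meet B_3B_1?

Line B_2M meets B_3B_1 where the B_2-coordinate vanishes; zeroing M's B_2-weight and renormalizing leaves B_3, B_1-weights 1/6 : 1/3 → (1/3, 2/3).
So N = (1/3)·B_3 + (2/3)·B_1 = (-12, 35/3).

(-12, 35/3)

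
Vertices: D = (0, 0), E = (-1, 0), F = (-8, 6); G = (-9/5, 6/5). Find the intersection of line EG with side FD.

Barycentric coordinates of G with respect to DEF: (3/5, 1/5, 1/5).
On side FD the E-coordinate is zero; dropping G's E-weight 1/5 and renormalizing the remaining 1/5 : 3/5 gives weights 1/4, 3/4 on F, D.
H = (1/4)·(-8, 6) + (3/4)·(0, 0) = (-2, 3/2).

(-2, 3/2)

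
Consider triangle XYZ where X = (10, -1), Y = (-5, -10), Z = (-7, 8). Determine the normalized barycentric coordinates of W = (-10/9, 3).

Signed area of the reference triangle: [XYZ] = ½·(10·(-10−8) + (-5)·(8−(-1)) + (-7)·(-1−(-10))) = ½·(-180 − 45 − 63) = -144.
[WYZ] = ½·((-10/9)·(-10−8) + (-5)·(8−3) + (-7)·(3−(-10))) = ½·(20 − 25 − 91) = -48, so the X-coordinate is (-48)/(-144) = 1/3.
[XWZ] = ½·(10·(3−8) + (-10/9)·(8−(-1)) + (-7)·(-1−3)) = ½·(-50 − 10 + 28) = -16, so the Y-coordinate is 1/9.
[XYW] = ½·(10·(-10−3) + (-5)·(3−(-1)) + (-10/9)·(-1−(-10))) = ½·(-130 − 20 − 10) = -80, so the Z-coordinate is 5/9.
Check: 1/3 + 1/9 + 5/9 = 1.

(1/3, 1/9, 5/9)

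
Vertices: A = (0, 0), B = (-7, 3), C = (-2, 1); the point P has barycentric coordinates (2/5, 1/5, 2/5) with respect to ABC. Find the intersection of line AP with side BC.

Line AP meets BC where the A-coordinate vanishes; zeroing P's A-weight and renormalizing leaves B, C-weights 1/5 : 2/5 → (1/3, 2/3).
So Q = (1/3)·B + (2/3)·C = (-11/3, 5/3).

(-11/3, 5/3)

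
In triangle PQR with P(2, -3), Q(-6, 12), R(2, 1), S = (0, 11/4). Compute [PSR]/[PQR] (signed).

[PQR] = ½·(2·(12−1) + (-6)·(1−(-3)) + 2·(-3−12)) = ½·(22 − 24 − 30) = -16.
[PSR] = ½·(2·(11/4−1) + 0·(1−(-3)) + 2·(-3−(11/4))) = ½·(7/2 + 0 − 23/2) = -4, so the ratio is (-4)/(-16) = 1/4.

1/4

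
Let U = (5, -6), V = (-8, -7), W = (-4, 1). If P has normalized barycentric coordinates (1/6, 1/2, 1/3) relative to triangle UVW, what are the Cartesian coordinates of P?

(-9/2, -25/6)

P = (1/6)·U + (1/2)·V + (1/3)·W.
x-coordinate: (1/6)·5 + (1/2)·(-8) + (1/3)·(-4) = -9/2.
y-coordinate: (1/6)·(-6) + (1/2)·(-7) + (1/3)·1 = -25/6.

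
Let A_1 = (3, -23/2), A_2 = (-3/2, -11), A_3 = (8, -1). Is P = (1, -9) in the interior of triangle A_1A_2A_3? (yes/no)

yes

Barycentric coordinates of P: (24/199, 134/199, 41/199).
The three coordinates are positive, positive, positive; a point is interior exactly when all three are positive.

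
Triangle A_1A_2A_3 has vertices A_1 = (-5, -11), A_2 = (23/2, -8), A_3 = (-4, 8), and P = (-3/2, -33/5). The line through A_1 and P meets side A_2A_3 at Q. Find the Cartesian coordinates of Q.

Barycentric coordinates of P with respect to A_1A_2A_3: (3/5, 1/5, 1/5).
On side A_2A_3 the A_1-coordinate is zero; dropping P's A_1-weight 3/5 and renormalizing the remaining 1/5 : 1/5 gives weights 1/2, 1/2 on A_2, A_3.
Q = (1/2)·(23/2, -8) + (1/2)·(-4, 8) = (15/4, 0).

(15/4, 0)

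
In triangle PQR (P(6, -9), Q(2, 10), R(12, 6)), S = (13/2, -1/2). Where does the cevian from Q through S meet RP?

(8, -4)

Barycentric coordinates of S with respect to PQR: (1/2, 1/4, 1/4).
On side RP the Q-coordinate is zero; dropping S's Q-weight 1/4 and renormalizing the remaining 1/4 : 1/2 gives weights 1/3, 2/3 on R, P.
T = (1/3)·(12, 6) + (2/3)·(6, -9) = (8, -4).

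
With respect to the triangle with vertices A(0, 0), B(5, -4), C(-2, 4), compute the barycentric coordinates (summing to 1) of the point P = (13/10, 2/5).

Signed area of the reference triangle: [ABC] = ½·(0·(-4−4) + 5·(4−0) + (-2)·(0−(-4))) = ½·(0 + 20 − 8) = 6.
[PBC] = ½·((13/10)·(-4−4) + 5·(4−(2/5)) + (-2)·(2/5−(-4))) = ½·(-52/5 + 18 − 44/5) = -3/5, so the A-coordinate is (-3/5)/6 = -1/10.
[APC] = ½·(0·(2/5−4) + (13/10)·(4−0) + (-2)·(0−(2/5))) = ½·(0 + 26/5 + 4/5) = 3, so the B-coordinate is 1/2.
[ABP] = ½·(0·(-4−(2/5)) + 5·(2/5−0) + (13/10)·(0−(-4))) = ½·(0 + 2 + 26/5) = 18/5, so the C-coordinate is 3/5.

(-1/10, 1/2, 3/5)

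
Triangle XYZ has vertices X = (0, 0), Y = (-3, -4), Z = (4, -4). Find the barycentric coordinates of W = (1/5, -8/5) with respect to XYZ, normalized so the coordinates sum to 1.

Signed area of the reference triangle: [XYZ] = ½·(0·(-4−(-4)) + (-3)·(-4−0) + 4·(0−(-4))) = ½·(0 + 12 + 16) = 14.
[WYZ] = ½·((1/5)·(-4−(-4)) + (-3)·(-4−(-8/5)) + 4·(-8/5−(-4))) = ½·(0 + 36/5 + 48/5) = 42/5, so the X-coordinate is (42/5)/14 = 3/5.
[XWZ] = ½·(0·(-8/5−(-4)) + (1/5)·(-4−0) + 4·(0−(-8/5))) = ½·(0 − 4/5 + 32/5) = 14/5, so the Y-coordinate is 1/5.
[XYW] = ½·(0·(-4−(-8/5)) + (-3)·(-8/5−0) + (1/5)·(0−(-4))) = ½·(0 + 24/5 + 4/5) = 14/5, so the Z-coordinate is 1/5.

(3/5, 1/5, 1/5)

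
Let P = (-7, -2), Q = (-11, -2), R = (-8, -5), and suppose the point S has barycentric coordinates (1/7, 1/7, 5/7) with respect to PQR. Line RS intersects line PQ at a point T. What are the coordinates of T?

(-9, -2)

Line RS meets PQ where the R-coordinate vanishes; zeroing S's R-weight and renormalizing leaves P, Q-weights 1/7 : 1/7 → (1/2, 1/2).
So T = (1/2)·P + (1/2)·Q = (-9, -2).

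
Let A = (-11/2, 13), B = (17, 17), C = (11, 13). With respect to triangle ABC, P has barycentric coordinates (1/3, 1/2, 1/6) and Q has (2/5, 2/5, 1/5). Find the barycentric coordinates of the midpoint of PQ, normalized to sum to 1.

(11/30, 9/20, 11/60)

Since both coordinate triples sum to 1, the midpoint's barycentrics are the componentwise average.
(1/3+2/5)/2 = 11/30; similarly 9/20 and 11/60.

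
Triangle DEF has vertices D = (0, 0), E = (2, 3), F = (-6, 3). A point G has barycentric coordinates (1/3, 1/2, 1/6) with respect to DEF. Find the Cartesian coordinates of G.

(0, 2)

G = (1/3)·D + (1/2)·E + (1/6)·F.
x-coordinate: (1/3)·0 + (1/2)·2 + (1/6)·(-6) = 0.
y-coordinate: (1/3)·0 + (1/2)·3 + (1/6)·3 = 2.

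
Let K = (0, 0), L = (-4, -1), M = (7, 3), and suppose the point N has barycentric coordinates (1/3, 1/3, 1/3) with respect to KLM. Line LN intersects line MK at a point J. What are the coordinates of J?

(7/2, 3/2)

Line LN meets MK where the L-coordinate vanishes; zeroing N's L-weight and renormalizing leaves M, K-weights 1/3 : 1/3 → (1/2, 1/2).
So J = (1/2)·M + (1/2)·K = (7/2, 3/2).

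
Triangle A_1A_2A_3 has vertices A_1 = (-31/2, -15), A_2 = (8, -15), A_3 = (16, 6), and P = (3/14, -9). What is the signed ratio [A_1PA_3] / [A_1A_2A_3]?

2/7

[A_1A_2A_3] = ½·((-31/2)·(-15−6) + 8·(6−(-15)) + 16·(-15−(-15))) = ½·(651/2 + 168 + 0) = 987/4.
[A_1PA_3] = ½·((-31/2)·(-9−6) + (3/14)·(6−(-15)) + 16·(-15−(-9))) = ½·(465/2 + 9/2 − 96) = 141/2, so the ratio is (141/2)/(987/4) = 2/7.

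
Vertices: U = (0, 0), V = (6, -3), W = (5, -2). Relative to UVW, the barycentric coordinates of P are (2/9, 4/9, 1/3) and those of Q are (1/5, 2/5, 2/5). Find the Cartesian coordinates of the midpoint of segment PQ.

Barycentric coordinates of the midpoint are the average: (19/90, 19/45, 11/30).
Converting: (19/90)·U + (19/45)·V + (11/30)·W = (131/30, -2).

(131/30, -2)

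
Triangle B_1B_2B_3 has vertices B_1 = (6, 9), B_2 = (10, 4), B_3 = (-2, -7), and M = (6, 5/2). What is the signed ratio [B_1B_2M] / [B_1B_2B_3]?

[B_1B_2B_3] = ½·(6·(4−(-7)) + 10·(-7−9) + (-2)·(9−4)) = ½·(66 − 160 − 10) = -52.
[B_1B_2M] = ½·(6·(4−(5/2)) + 10·(5/2−9) + 6·(9−4)) = ½·(9 − 65 + 30) = -13, so the ratio is (-13)/(-52) = 1/4.

1/4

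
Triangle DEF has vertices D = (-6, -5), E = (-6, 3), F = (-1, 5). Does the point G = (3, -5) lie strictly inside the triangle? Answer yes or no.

no

Barycentric coordinates of G: (29/20, -9/4, 9/5).
The three coordinates are positive, negative, positive; a point is interior exactly when all three are positive.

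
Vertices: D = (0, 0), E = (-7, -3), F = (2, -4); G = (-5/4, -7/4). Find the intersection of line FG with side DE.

(-7/3, -1)

Barycentric coordinates of G with respect to DEF: (1/2, 1/4, 1/4).
On side DE the F-coordinate is zero; dropping G's F-weight 1/4 and renormalizing the remaining 1/2 : 1/4 gives weights 2/3, 1/3 on D, E.
H = (2/3)·(0, 0) + (1/3)·(-7, -3) = (-7/3, -1).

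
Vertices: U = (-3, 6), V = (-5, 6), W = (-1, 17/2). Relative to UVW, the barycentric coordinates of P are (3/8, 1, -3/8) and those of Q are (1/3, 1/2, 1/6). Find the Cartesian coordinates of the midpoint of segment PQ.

Barycentric coordinates of the midpoint are the average: (17/48, 3/4, -5/48).
Converting: (17/48)·U + (3/4)·V + (-5/48)·W = (-113/24, 551/96).

(-113/24, 551/96)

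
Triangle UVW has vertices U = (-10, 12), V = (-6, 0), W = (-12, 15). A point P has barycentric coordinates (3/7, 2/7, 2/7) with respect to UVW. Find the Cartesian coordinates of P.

P = (3/7)·U + (2/7)·V + (2/7)·W.
x-coordinate: (3/7)·(-10) + (2/7)·(-6) + (2/7)·(-12) = -66/7.
y-coordinate: (3/7)·12 + (2/7)·0 + (2/7)·15 = 66/7.

(-66/7, 66/7)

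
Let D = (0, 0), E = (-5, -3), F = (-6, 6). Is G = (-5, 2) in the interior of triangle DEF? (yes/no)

Barycentric coordinates of G: (5/48, 3/8, 25/48).
The three coordinates are positive, positive, positive; a point is interior exactly when all three are positive.

yes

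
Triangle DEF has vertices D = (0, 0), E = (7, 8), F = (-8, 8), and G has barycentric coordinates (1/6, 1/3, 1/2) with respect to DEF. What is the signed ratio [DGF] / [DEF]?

1/3

The signed ratio [DGF]/[DEF] equals the barycentric coordinate of G at vertex E, which is 1/3.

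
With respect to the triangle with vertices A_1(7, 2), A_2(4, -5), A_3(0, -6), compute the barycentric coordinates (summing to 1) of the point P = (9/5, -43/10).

(1/5, 1/10, 7/10)

Signed area of the reference triangle: [A_1A_2A_3] = ½·(7·(-5−(-6)) + 4·(-6−2) + 0·(2−(-5))) = ½·(7 − 32 + 0) = -25/2.
[PA_2A_3] = ½·((9/5)·(-5−(-6)) + 4·(-6−(-43/10)) + 0·(-43/10−(-5))) = ½·(9/5 − 34/5 + 0) = -5/2, so the A_1-coordinate is (-5/2)/(-25/2) = 1/5.
[A_1PA_3] = ½·(7·(-43/10−(-6)) + (9/5)·(-6−2) + 0·(2−(-43/10))) = ½·(119/10 − 72/5 + 0) = -5/4, so the A_2-coordinate is 1/10.
[A_1A_2P] = ½·(7·(-5−(-43/10)) + 4·(-43/10−2) + (9/5)·(2−(-5))) = ½·(-49/10 − 126/5 + 63/5) = -35/4, so the A_3-coordinate is 7/10.
Check: 1/5 + 1/10 + 7/10 = 1.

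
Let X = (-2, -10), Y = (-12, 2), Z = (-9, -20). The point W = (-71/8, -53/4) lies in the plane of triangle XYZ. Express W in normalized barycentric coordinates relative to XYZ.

Signed area of the reference triangle: [XYZ] = ½·((-2)·(2−(-20)) + (-12)·(-20−(-10)) + (-9)·(-10−2)) = ½·(-44 + 120 + 108) = 92.
[WYZ] = ½·((-71/8)·(2−(-20)) + (-12)·(-20−(-53/4)) + (-9)·(-53/4−2)) = ½·(-781/4 + 81 + 549/4) = 23/2, so the X-coordinate is (23/2)/92 = 1/8.
[XWZ] = ½·((-2)·(-53/4−(-20)) + (-71/8)·(-20−(-10)) + (-9)·(-10−(-53/4))) = ½·(-27/2 + 355/4 − 117/4) = 23, so the Y-coordinate is 1/4.
[XYW] = ½·((-2)·(2−(-53/4)) + (-12)·(-53/4−(-10)) + (-71/8)·(-10−2)) = ½·(-61/2 + 39 + 213/2) = 115/2, so the Z-coordinate is 5/8.
Check: 1/8 + 1/4 + 5/8 = 1.

(1/8, 1/4, 5/8)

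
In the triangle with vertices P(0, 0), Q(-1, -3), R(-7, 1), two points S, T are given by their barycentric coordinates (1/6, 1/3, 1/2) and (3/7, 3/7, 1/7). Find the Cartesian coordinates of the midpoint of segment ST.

(-221/84, -23/28)

Barycentric coordinates of the midpoint are the average: (25/84, 8/21, 9/28).
Converting: (25/84)·P + (8/21)·Q + (9/28)·R = (-221/84, -23/28).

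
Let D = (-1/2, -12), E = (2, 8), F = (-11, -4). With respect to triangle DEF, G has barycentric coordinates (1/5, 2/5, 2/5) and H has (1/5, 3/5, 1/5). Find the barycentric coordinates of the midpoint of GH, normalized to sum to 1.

(1/5, 1/2, 3/10)

Since both coordinate triples sum to 1, the midpoint's barycentrics are the componentwise average.
(1/5+1/5)/2 = 1/5; similarly 1/2 and 3/10.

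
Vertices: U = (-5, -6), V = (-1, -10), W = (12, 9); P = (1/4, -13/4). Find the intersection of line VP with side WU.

Barycentric coordinates of P with respect to UVW: (1/2, 1/4, 1/4).
On side WU the V-coordinate is zero; dropping P's V-weight 1/4 and renormalizing the remaining 1/4 : 1/2 gives weights 1/3, 2/3 on W, U.
Q = (1/3)·(12, 9) + (2/3)·(-5, -6) = (2/3, -1).

(2/3, -1)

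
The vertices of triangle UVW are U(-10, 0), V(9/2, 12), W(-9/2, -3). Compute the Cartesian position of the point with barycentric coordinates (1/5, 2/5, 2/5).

P = (1/5)·U + (2/5)·V + (2/5)·W.
x-coordinate: (1/5)·(-10) + (2/5)·(9/2) + (2/5)·(-9/2) = -2.
y-coordinate: (1/5)·0 + (2/5)·12 + (2/5)·(-3) = 18/5.

(-2, 18/5)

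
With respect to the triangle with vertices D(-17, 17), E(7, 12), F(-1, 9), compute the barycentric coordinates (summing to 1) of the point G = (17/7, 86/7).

Signed area of the reference triangle: [DEF] = ½·((-17)·(12−9) + 7·(9−17) + (-1)·(17−12)) = ½·(-51 − 56 − 5) = -56.
[GEF] = ½·((17/7)·(12−9) + 7·(9−(86/7)) + (-1)·(86/7−12)) = ½·(51/7 − 23 − 2/7) = -8, so the D-coordinate is (-8)/(-56) = 1/7.
[DGF] = ½·((-17)·(86/7−9) + (17/7)·(9−17) + (-1)·(17−(86/7))) = ½·(-391/7 − 136/7 − 33/7) = -40, so the E-coordinate is 5/7.
[DEG] = ½·((-17)·(12−(86/7)) + 7·(86/7−17) + (17/7)·(17−12)) = ½·(34/7 − 33 + 85/7) = -8, so the F-coordinate is 1/7.

(1/7, 5/7, 1/7)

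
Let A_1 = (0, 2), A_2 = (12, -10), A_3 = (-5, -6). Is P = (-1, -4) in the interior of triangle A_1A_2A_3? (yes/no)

yes

Barycentric coordinates of P: (25/78, 11/78, 7/13).
The three coordinates are positive, positive, positive; a point is interior exactly when all three are positive.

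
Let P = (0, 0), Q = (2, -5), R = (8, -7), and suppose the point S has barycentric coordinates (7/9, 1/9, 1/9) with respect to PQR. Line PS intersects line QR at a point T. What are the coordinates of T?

Line PS meets QR where the P-coordinate vanishes; zeroing S's P-weight and renormalizing leaves Q, R-weights 1/9 : 1/9 → (1/2, 1/2).
So T = (1/2)·Q + (1/2)·R = (5, -6).

(5, -6)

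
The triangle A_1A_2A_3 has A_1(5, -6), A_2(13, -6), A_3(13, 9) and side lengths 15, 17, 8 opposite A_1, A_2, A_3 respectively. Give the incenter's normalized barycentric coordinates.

The incenter has barycentric coordinates proportional to the opposite side lengths: (15 : 17 : 8).
Normalizing by 15+17+8 = 40 gives (3/8, 17/40, 1/5).

(3/8, 17/40, 1/5)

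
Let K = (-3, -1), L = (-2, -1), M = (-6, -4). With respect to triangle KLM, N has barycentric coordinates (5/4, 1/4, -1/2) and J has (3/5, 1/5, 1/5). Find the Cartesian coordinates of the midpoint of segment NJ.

(-93/40, -11/20)

Barycentric coordinates of the midpoint are the average: (37/40, 9/40, -3/20).
Converting: (37/40)·K + (9/40)·L + (-3/20)·M = (-93/40, -11/20).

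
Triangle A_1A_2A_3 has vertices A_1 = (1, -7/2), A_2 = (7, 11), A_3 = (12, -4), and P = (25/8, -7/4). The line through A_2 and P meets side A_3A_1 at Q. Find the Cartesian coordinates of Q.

Barycentric coordinates of P with respect to A_1A_2A_3: (3/4, 1/8, 1/8).
On side A_3A_1 the A_2-coordinate is zero; dropping P's A_2-weight 1/8 and renormalizing the remaining 1/8 : 3/4 gives weights 1/7, 6/7 on A_3, A_1.
Q = (1/7)·(12, -4) + (6/7)·(1, -7/2) = (18/7, -25/7).

(18/7, -25/7)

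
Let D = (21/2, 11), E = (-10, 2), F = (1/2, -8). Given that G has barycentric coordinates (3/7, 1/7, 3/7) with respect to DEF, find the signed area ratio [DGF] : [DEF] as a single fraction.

1/7

The signed ratio [DGF]/[DEF] equals the barycentric coordinate of G at vertex E, which is 1/7.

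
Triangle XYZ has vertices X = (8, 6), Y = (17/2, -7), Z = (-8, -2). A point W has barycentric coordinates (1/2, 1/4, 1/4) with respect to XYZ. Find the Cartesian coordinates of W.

(33/8, 3/4)

W = (1/2)·X + (1/4)·Y + (1/4)·Z.
x-coordinate: (1/2)·8 + (1/4)·(17/2) + (1/4)·(-8) = 33/8.
y-coordinate: (1/2)·6 + (1/4)·(-7) + (1/4)·(-2) = 3/4.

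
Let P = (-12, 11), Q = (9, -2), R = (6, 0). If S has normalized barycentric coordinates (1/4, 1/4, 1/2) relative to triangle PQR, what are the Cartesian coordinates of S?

(9/4, 9/4)

S = (1/4)·P + (1/4)·Q + (1/2)·R.
x-coordinate: (1/4)·(-12) + (1/4)·9 + (1/2)·6 = 9/4.
y-coordinate: (1/4)·11 + (1/4)·(-2) + (1/2)·0 = 9/4.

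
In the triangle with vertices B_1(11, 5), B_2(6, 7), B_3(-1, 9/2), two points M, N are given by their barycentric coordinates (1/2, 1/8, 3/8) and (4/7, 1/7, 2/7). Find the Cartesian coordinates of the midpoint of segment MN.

Barycentric coordinates of the midpoint are the average: (15/28, 15/112, 37/112).
Converting: (15/28)·B_1 + (15/112)·B_2 + (37/112)·B_3 = (713/112, 1143/224).

(713/112, 1143/224)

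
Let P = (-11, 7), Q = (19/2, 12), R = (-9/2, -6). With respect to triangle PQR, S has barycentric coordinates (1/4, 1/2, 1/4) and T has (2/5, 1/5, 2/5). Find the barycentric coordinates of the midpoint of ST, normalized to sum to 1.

(13/40, 7/20, 13/40)

Since both coordinate triples sum to 1, the midpoint's barycentrics are the componentwise average.
(1/4+2/5)/2 = 13/40; similarly 7/20 and 13/40.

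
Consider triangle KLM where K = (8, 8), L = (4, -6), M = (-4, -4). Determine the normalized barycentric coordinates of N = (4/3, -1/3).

Signed area of the reference triangle: [KLM] = ½·(8·(-6−(-4)) + 4·(-4−8) + (-4)·(8−(-6))) = ½·(-16 − 48 − 56) = -60.
[NLM] = ½·((4/3)·(-6−(-4)) + 4·(-4−(-1/3)) + (-4)·(-1/3−(-6))) = ½·(-8/3 − 44/3 − 68/3) = -20, so the K-coordinate is (-20)/(-60) = 1/3.
[KNM] = ½·(8·(-1/3−(-4)) + (4/3)·(-4−8) + (-4)·(8−(-1/3))) = ½·(88/3 − 16 − 100/3) = -10, so the L-coordinate is 1/6.
[KLN] = ½·(8·(-6−(-1/3)) + 4·(-1/3−8) + (4/3)·(8−(-6))) = ½·(-136/3 − 100/3 + 56/3) = -30, so the M-coordinate is 1/2.
Check: 1/3 + 1/6 + 1/2 = 1.

(1/3, 1/6, 1/2)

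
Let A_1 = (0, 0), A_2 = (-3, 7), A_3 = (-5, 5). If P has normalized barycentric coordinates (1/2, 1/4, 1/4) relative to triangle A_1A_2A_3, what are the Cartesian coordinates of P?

(-2, 3)

P = (1/2)·A_1 + (1/4)·A_2 + (1/4)·A_3.
x-coordinate: (1/2)·0 + (1/4)·(-3) + (1/4)·(-5) = -2.
y-coordinate: (1/2)·0 + (1/4)·7 + (1/4)·5 = 3.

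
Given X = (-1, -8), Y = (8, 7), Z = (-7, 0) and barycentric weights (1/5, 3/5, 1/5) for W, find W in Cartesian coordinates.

(16/5, 13/5)

W = (1/5)·X + (3/5)·Y + (1/5)·Z.
x-coordinate: (1/5)·(-1) + (3/5)·8 + (1/5)·(-7) = 16/5.
y-coordinate: (1/5)·(-8) + (3/5)·7 + (1/5)·0 = 13/5.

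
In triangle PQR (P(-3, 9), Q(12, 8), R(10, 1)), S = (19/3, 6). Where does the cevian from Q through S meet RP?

(7/2, 5)

Barycentric coordinates of S with respect to PQR: (1/3, 1/3, 1/3).
On side RP the Q-coordinate is zero; dropping S's Q-weight 1/3 and renormalizing the remaining 1/3 : 1/3 gives weights 1/2, 1/2 on R, P.
T = (1/2)·(10, 1) + (1/2)·(-3, 9) = (7/2, 5).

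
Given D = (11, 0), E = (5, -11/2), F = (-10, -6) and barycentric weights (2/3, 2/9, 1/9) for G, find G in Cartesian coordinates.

(22/3, -17/9)

G = (2/3)·D + (2/9)·E + (1/9)·F.
x-coordinate: (2/3)·11 + (2/9)·5 + (1/9)·(-10) = 22/3.
y-coordinate: (2/3)·0 + (2/9)·(-11/2) + (1/9)·(-6) = -17/9.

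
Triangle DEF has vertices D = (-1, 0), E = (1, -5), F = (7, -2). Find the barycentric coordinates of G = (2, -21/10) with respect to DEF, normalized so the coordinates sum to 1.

(2/5, 3/10, 3/10)

Signed area of the reference triangle: [DEF] = ½·((-1)·(-5−(-2)) + 1·(-2−0) + 7·(0−(-5))) = ½·(3 − 2 + 35) = 18.
[GEF] = ½·(2·(-5−(-2)) + 1·(-2−(-21/10)) + 7·(-21/10−(-5))) = ½·(-6 + 1/10 + 203/10) = 36/5, so the D-coordinate is (36/5)/18 = 2/5.
[DGF] = ½·((-1)·(-21/10−(-2)) + 2·(-2−0) + 7·(0−(-21/10))) = ½·(1/10 − 4 + 147/10) = 27/5, so the E-coordinate is 3/10.
[DEG] = ½·((-1)·(-5−(-21/10)) + 1·(-21/10−0) + 2·(0−(-5))) = ½·(29/10 − 21/10 + 10) = 27/5, so the F-coordinate is 3/10.
Check: 2/5 + 3/10 + 3/10 = 1.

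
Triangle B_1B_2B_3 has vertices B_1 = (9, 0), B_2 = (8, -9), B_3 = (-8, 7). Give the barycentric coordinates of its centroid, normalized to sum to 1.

(1/3, 1/3, 1/3)

The centroid is the average of the vertices, so each weight is 1/3.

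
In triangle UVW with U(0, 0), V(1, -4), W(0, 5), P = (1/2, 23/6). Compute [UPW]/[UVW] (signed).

[UVW] = ½·(0·(-4−5) + 1·(5−0) + 0·(0−(-4))) = ½·(0 + 5 + 0) = 5/2.
[UPW] = ½·(0·(23/6−5) + (1/2)·(5−0) + 0·(0−(23/6))) = ½·(0 + 5/2 + 0) = 5/4, so the ratio is (5/4)/(5/2) = 1/2.

1/2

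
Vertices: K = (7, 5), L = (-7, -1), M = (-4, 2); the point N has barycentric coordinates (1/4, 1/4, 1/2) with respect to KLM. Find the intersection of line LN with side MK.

(-1/3, 3)

Line LN meets MK where the L-coordinate vanishes; zeroing N's L-weight and renormalizing leaves M, K-weights 1/2 : 1/4 → (2/3, 1/3).
So J = (2/3)·M + (1/3)·K = (-1/3, 3).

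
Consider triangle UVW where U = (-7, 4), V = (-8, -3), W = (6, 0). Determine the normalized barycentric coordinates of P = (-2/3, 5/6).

Signed area of the reference triangle: [UVW] = ½·((-7)·(-3−0) + (-8)·(0−4) + 6·(4−(-3))) = ½·(21 + 32 + 42) = 95/2.
[PVW] = ½·((-2/3)·(-3−0) + (-8)·(0−(5/6)) + 6·(5/6−(-3))) = ½·(2 + 20/3 + 23) = 95/6, so the U-coordinate is (95/6)/(95/2) = 1/3.
[UPW] = ½·((-7)·(5/6−0) + (-2/3)·(0−4) + 6·(4−(5/6))) = ½·(-35/6 + 8/3 + 19) = 95/12, so the V-coordinate is 1/6.
[UVP] = ½·((-7)·(-3−(5/6)) + (-8)·(5/6−4) + (-2/3)·(4−(-3))) = ½·(161/6 + 76/3 − 14/3) = 95/4, so the W-coordinate is 1/2.
Check: 1/3 + 1/6 + 1/2 = 1.

(1/3, 1/6, 1/2)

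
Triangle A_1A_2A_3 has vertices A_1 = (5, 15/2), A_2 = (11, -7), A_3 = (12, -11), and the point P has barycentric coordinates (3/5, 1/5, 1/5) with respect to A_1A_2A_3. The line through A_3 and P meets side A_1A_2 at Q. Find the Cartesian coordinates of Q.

Line A_3P meets A_1A_2 where the A_3-coordinate vanishes; zeroing P's A_3-weight and renormalizing leaves A_1, A_2-weights 3/5 : 1/5 → (3/4, 1/4).
So Q = (3/4)·A_1 + (1/4)·A_2 = (13/2, 31/8).

(13/2, 31/8)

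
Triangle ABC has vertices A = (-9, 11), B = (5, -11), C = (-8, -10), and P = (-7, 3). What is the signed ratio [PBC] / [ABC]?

5/8

[ABC] = ½·((-9)·(-11−(-10)) + 5·(-10−11) + (-8)·(11−(-11))) = ½·(9 − 105 − 176) = -136.
[PBC] = ½·((-7)·(-11−(-10)) + 5·(-10−3) + (-8)·(3−(-11))) = ½·(7 − 65 − 112) = -85, so the ratio is (-85)/(-136) = 5/8.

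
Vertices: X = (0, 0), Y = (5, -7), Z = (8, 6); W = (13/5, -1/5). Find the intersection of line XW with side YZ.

(13/2, -1/2)

Barycentric coordinates of W with respect to XYZ: (3/5, 1/5, 1/5).
On side YZ the X-coordinate is zero; dropping W's X-weight 3/5 and renormalizing the remaining 1/5 : 1/5 gives weights 1/2, 1/2 on Y, Z.
V = (1/2)·(5, -7) + (1/2)·(8, 6) = (13/2, -1/2).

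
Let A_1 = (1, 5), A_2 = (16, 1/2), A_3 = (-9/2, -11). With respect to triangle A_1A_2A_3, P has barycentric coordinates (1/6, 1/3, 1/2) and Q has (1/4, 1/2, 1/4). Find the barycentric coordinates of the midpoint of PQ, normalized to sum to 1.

Since both coordinate triples sum to 1, the midpoint's barycentrics are the componentwise average.
(1/6+1/4)/2 = 5/24; similarly 5/12 and 3/8.

(5/24, 5/12, 3/8)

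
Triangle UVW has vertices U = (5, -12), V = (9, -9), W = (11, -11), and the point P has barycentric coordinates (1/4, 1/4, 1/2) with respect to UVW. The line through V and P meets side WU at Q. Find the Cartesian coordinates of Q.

(9, -34/3)

Line VP meets WU where the V-coordinate vanishes; zeroing P's V-weight and renormalizing leaves W, U-weights 1/2 : 1/4 → (2/3, 1/3).
So Q = (2/3)·W + (1/3)·U = (9, -34/3).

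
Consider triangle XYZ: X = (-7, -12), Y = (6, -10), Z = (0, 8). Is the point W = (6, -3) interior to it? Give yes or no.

Barycentric coordinates of W: (-7/41, 197/246, 91/246).
The three coordinates are negative, positive, positive; a point is interior exactly when all three are positive.

no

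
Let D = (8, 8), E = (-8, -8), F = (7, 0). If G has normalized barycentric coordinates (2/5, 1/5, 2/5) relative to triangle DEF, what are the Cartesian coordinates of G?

G = (2/5)·D + (1/5)·E + (2/5)·F.
x-coordinate: (2/5)·8 + (1/5)·(-8) + (2/5)·7 = 22/5.
y-coordinate: (2/5)·8 + (1/5)·(-8) + (2/5)·0 = 8/5.

(22/5, 8/5)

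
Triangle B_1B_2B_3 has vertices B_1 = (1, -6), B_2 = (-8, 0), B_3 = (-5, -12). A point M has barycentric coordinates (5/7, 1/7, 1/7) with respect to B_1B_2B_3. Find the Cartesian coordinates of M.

(-8/7, -6)

M = (5/7)·B_1 + (1/7)·B_2 + (1/7)·B_3.
x-coordinate: (5/7)·1 + (1/7)·(-8) + (1/7)·(-5) = -8/7.
y-coordinate: (5/7)·(-6) + (1/7)·0 + (1/7)·(-12) = -6.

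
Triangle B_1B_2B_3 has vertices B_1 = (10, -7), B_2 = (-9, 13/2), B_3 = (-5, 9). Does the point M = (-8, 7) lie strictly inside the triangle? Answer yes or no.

yes

Barycentric coordinates of M: (1/203, 156/203, 46/203).
The three coordinates are positive, positive, positive; a point is interior exactly when all three are positive.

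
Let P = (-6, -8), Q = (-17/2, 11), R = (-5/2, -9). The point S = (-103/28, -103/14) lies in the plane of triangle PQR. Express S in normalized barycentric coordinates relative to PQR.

Signed area of the reference triangle: [PQR] = ½·((-6)·(11−(-9)) + (-17/2)·(-9−(-8)) + (-5/2)·(-8−11)) = ½·(-120 + 17/2 + 95/2) = -32.
[SQR] = ½·((-103/28)·(11−(-9)) + (-17/2)·(-9−(-103/14)) + (-5/2)·(-103/14−11)) = ½·(-515/7 + 391/28 + 1285/28) = -48/7, so the P-coordinate is (-48/7)/(-32) = 3/14.
[PSR] = ½·((-6)·(-103/14−(-9)) + (-103/28)·(-9−(-8)) + (-5/2)·(-8−(-103/14))) = ½·(-69/7 + 103/28 + 45/28) = -16/7, so the Q-coordinate is 1/14.
[PQS] = ½·((-6)·(11−(-103/14)) + (-17/2)·(-103/14−(-8)) + (-103/28)·(-8−11)) = ½·(-771/7 − 153/28 + 1957/28) = -160/7, so the R-coordinate is 5/7.

(3/14, 1/14, 5/7)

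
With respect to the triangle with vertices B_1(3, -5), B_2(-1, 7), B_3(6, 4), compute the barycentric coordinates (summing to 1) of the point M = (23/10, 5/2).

Signed area of the reference triangle: [B_1B_2B_3] = ½·(3·(7−4) + (-1)·(4−(-5)) + 6·(-5−7)) = ½·(9 − 9 − 72) = -36.
[MB_2B_3] = ½·((23/10)·(7−4) + (-1)·(4−(5/2)) + 6·(5/2−7)) = ½·(69/10 − 3/2 − 27) = -54/5, so the B_1-coordinate is (-54/5)/(-36) = 3/10.
[B_1MB_3] = ½·(3·(5/2−4) + (23/10)·(4−(-5)) + 6·(-5−(5/2))) = ½·(-9/2 + 207/10 − 45) = -72/5, so the B_2-coordinate is 2/5.
[B_1B_2M] = ½·(3·(7−(5/2)) + (-1)·(5/2−(-5)) + (23/10)·(-5−7)) = ½·(27/2 − 15/2 − 138/5) = -54/5, so the B_3-coordinate is 3/10.
Check: 3/10 + 2/5 + 3/10 = 1.

(3/10, 2/5, 3/10)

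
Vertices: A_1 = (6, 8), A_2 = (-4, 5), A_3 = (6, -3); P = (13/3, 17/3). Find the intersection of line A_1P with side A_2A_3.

(1, 1)

Barycentric coordinates of P with respect to A_1A_2A_3: (2/3, 1/6, 1/6).
On side A_2A_3 the A_1-coordinate is zero; dropping P's A_1-weight 2/3 and renormalizing the remaining 1/6 : 1/6 gives weights 1/2, 1/2 on A_2, A_3.
Q = (1/2)·(-4, 5) + (1/2)·(6, -3) = (1, 1).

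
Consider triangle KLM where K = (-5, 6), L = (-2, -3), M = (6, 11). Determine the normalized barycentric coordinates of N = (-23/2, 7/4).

Signed area of the reference triangle: [KLM] = ½·((-5)·(-3−11) + (-2)·(11−6) + 6·(6−(-3))) = ½·(70 − 10 + 54) = 57.
[NLM] = ½·((-23/2)·(-3−11) + (-2)·(11−(7/4)) + 6·(7/4−(-3))) = ½·(161 − 37/2 + 57/2) = 171/2, so the K-coordinate is (171/2)/57 = 3/2.
[KNM] = ½·((-5)·(7/4−11) + (-23/2)·(11−6) + 6·(6−(7/4))) = ½·(185/4 − 115/2 + 51/2) = 57/8, so the L-coordinate is 1/8.
[KLN] = ½·((-5)·(-3−(7/4)) + (-2)·(7/4−6) + (-23/2)·(6−(-3))) = ½·(95/4 + 17/2 − 207/2) = -285/8, so the M-coordinate is -5/8.
Check: 3/2 + 1/8 − 5/8 = 1.

(3/2, 1/8, -5/8)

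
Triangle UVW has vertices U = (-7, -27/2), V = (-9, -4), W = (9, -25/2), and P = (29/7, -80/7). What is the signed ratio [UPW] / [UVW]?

1/7

[UVW] = ½·((-7)·(-4−(-25/2)) + (-9)·(-25/2−(-27/2)) + 9·(-27/2−(-4))) = ½·(-119/2 − 9 − 171/2) = -77.
[UPW] = ½·((-7)·(-80/7−(-25/2)) + (29/7)·(-25/2−(-27/2)) + 9·(-27/2−(-80/7))) = ½·(-15/2 + 29/7 − 261/14) = -11, so the ratio is (-11)/(-77) = 1/7.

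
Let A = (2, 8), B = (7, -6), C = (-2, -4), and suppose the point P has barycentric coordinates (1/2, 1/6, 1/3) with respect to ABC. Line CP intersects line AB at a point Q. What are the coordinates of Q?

Line CP meets AB where the C-coordinate vanishes; zeroing P's C-weight and renormalizing leaves A, B-weights 1/2 : 1/6 → (3/4, 1/4).
So Q = (3/4)·A + (1/4)·B = (13/4, 9/2).

(13/4, 9/2)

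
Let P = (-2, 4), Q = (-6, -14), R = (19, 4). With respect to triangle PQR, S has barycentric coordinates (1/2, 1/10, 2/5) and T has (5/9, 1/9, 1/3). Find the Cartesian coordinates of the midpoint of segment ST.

Barycentric coordinates of the midpoint are the average: (19/36, 19/180, 11/30).
Converting: (19/36)·P + (19/180)·Q + (11/30)·R = (95/18, 21/10).

(95/18, 21/10)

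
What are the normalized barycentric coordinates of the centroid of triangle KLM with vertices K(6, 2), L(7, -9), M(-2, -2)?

The centroid is the average of the vertices, so each weight is 1/3.

(1/3, 1/3, 1/3)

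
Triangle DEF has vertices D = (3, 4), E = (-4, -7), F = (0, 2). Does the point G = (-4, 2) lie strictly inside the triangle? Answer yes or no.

Barycentric coordinates of G: (-36/19, -8/19, 63/19).
The three coordinates are negative, negative, positive; a point is interior exactly when all three are positive.

no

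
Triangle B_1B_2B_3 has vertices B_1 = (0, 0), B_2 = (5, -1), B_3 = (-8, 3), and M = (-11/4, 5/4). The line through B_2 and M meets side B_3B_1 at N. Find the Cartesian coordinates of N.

(-16/3, 2)

Barycentric coordinates of M with respect to B_1B_2B_3: (1/4, 1/4, 1/2).
On side B_3B_1 the B_2-coordinate is zero; dropping M's B_2-weight 1/4 and renormalizing the remaining 1/2 : 1/4 gives weights 2/3, 1/3 on B_3, B_1.
N = (2/3)·(-8, 3) + (1/3)·(0, 0) = (-16/3, 2).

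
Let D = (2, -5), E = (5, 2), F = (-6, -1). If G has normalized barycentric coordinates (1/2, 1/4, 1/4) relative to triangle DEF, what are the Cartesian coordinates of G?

G = (1/2)·D + (1/4)·E + (1/4)·F.
x-coordinate: (1/2)·2 + (1/4)·5 + (1/4)·(-6) = 3/4.
y-coordinate: (1/2)·(-5) + (1/4)·2 + (1/4)·(-1) = -9/4.

(3/4, -9/4)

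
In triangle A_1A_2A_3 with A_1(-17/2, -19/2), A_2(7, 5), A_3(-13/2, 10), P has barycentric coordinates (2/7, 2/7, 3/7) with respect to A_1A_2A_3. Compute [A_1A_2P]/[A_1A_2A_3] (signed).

3/7

The signed ratio [A_1A_2P]/[A_1A_2A_3] equals the barycentric coordinate of P at vertex A_3, which is 3/7.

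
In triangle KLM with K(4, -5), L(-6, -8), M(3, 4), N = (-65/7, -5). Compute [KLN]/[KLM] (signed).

[KLM] = ½·(4·(-8−4) + (-6)·(4−(-5)) + 3·(-5−(-8))) = ½·(-48 − 54 + 9) = -93/2.
[KLN] = ½·(4·(-8−(-5)) + (-6)·(-5−(-5)) + (-65/7)·(-5−(-8))) = ½·(-12 + 0 − 195/7) = -279/14, so the ratio is (-279/14)/(-93/2) = 3/7.

3/7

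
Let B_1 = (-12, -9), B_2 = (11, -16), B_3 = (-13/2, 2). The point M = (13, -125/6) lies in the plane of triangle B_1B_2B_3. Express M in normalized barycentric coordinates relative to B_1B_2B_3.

Signed area of the reference triangle: [B_1B_2B_3] = ½·((-12)·(-16−2) + 11·(2−(-9)) + (-13/2)·(-9−(-16))) = ½·(216 + 121 − 91/2) = 583/4.
[MB_2B_3] = ½·(13·(-16−2) + 11·(2−(-125/6)) + (-13/2)·(-125/6−(-16))) = ½·(-234 + 1507/6 + 377/12) = 583/24, so the B_1-coordinate is (583/24)/(583/4) = 1/6.
[B_1MB_3] = ½·((-12)·(-125/6−2) + 13·(2−(-9)) + (-13/2)·(-9−(-125/6))) = ½·(274 + 143 − 923/12) = 4081/24, so the B_2-coordinate is 7/6.
[B_1B_2M] = ½·((-12)·(-16−(-125/6)) + 11·(-125/6−(-9)) + 13·(-9−(-16))) = ½·(-58 − 781/6 + 91) = -583/12, so the B_3-coordinate is -1/3.
Check: 1/6 + 7/6 − 1/3 = 1.

(1/6, 7/6, -1/3)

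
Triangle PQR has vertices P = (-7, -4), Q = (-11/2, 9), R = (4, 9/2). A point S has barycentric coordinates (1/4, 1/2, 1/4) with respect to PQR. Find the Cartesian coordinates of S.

(-7/2, 37/8)

S = (1/4)·P + (1/2)·Q + (1/4)·R.
x-coordinate: (1/4)·(-7) + (1/2)·(-11/2) + (1/4)·4 = -7/2.
y-coordinate: (1/4)·(-4) + (1/2)·9 + (1/4)·(9/2) = 37/8.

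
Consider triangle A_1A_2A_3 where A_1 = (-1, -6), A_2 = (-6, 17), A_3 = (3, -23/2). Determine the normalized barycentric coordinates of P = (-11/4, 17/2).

(-1/4, 3/4, 1/2)

Signed area of the reference triangle: [A_1A_2A_3] = ½·((-1)·(17−(-23/2)) + (-6)·(-23/2−(-6)) + 3·(-6−17)) = ½·(-57/2 + 33 − 69) = -129/4.
[PA_2A_3] = ½·((-11/4)·(17−(-23/2)) + (-6)·(-23/2−(17/2)) + 3·(17/2−17)) = ½·(-627/8 + 120 − 51/2) = 129/16, so the A_1-coordinate is (129/16)/(-129/4) = -1/4.
[A_1PA_3] = ½·((-1)·(17/2−(-23/2)) + (-11/4)·(-23/2−(-6)) + 3·(-6−(17/2))) = ½·(-20 + 121/8 − 87/2) = -387/16, so the A_2-coordinate is 3/4.
[A_1A_2P] = ½·((-1)·(17−(17/2)) + (-6)·(17/2−(-6)) + (-11/4)·(-6−17)) = ½·(-17/2 − 87 + 253/4) = -129/8, so the A_3-coordinate is 1/2.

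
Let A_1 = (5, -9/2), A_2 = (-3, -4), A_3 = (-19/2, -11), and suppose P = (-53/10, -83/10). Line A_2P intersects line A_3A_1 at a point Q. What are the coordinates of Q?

Barycentric coordinates of P with respect to A_1A_2A_3: (1/5, 1/5, 3/5).
On side A_3A_1 the A_2-coordinate is zero; dropping P's A_2-weight 1/5 and renormalizing the remaining 3/5 : 1/5 gives weights 3/4, 1/4 on A_3, A_1.
Q = (3/4)·(-19/2, -11) + (1/4)·(5, -9/2) = (-47/8, -75/8).

(-47/8, -75/8)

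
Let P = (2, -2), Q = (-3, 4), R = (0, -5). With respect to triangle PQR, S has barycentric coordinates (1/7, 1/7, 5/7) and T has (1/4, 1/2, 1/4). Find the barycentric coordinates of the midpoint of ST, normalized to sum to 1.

Since both coordinate triples sum to 1, the midpoint's barycentrics are the componentwise average.
(1/7+1/4)/2 = 11/56; similarly 9/28 and 27/56.

(11/56, 9/28, 27/56)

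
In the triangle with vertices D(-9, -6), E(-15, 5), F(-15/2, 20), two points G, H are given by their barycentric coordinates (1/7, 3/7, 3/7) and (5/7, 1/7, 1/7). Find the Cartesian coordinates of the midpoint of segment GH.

Barycentric coordinates of the midpoint are the average: (3/7, 2/7, 2/7).
Converting: (3/7)·D + (2/7)·E + (2/7)·F = (-72/7, 32/7).

(-72/7, 32/7)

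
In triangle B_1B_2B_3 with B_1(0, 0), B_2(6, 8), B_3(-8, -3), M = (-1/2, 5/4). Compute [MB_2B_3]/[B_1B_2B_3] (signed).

1/2

[B_1B_2B_3] = ½·(0·(8−(-3)) + 6·(-3−0) + (-8)·(0−8)) = ½·(0 − 18 + 64) = 23.
[MB_2B_3] = ½·((-1/2)·(8−(-3)) + 6·(-3−(5/4)) + (-8)·(5/4−8)) = ½·(-11/2 − 51/2 + 54) = 23/2, so the ratio is (23/2)/23 = 1/2.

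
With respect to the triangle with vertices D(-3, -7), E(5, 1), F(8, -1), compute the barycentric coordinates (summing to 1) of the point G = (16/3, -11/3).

(1/3, -1/3, 1)

Signed area of the reference triangle: [DEF] = ½·((-3)·(1−(-1)) + 5·(-1−(-7)) + 8·(-7−1)) = ½·(-6 + 30 − 64) = -20.
[GEF] = ½·((16/3)·(1−(-1)) + 5·(-1−(-11/3)) + 8·(-11/3−1)) = ½·(32/3 + 40/3 − 112/3) = -20/3, so the D-coordinate is (-20/3)/(-20) = 1/3.
[DGF] = ½·((-3)·(-11/3−(-1)) + (16/3)·(-1−(-7)) + 8·(-7−(-11/3))) = ½·(8 + 32 − 80/3) = 20/3, so the E-coordinate is -1/3.
[DEG] = ½·((-3)·(1−(-11/3)) + 5·(-11/3−(-7)) + (16/3)·(-7−1)) = ½·(-14 + 50/3 − 128/3) = -20, so the F-coordinate is 1.
Check: 1/3 − 1/3 + 1 = 1.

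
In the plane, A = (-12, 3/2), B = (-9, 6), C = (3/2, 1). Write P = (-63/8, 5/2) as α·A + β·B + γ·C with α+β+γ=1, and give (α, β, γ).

(1/2, 1/4, 1/4)

Signed area of the reference triangle: [ABC] = ½·((-12)·(6−1) + (-9)·(1−(3/2)) + (3/2)·(3/2−6)) = ½·(-60 + 9/2 − 27/4) = -249/8.
[PBC] = ½·((-63/8)·(6−1) + (-9)·(1−(5/2)) + (3/2)·(5/2−6)) = ½·(-315/8 + 27/2 − 21/4) = -249/16, so the A-coordinate is (-249/16)/(-249/8) = 1/2.
[APC] = ½·((-12)·(5/2−1) + (-63/8)·(1−(3/2)) + (3/2)·(3/2−(5/2))) = ½·(-18 + 63/16 − 3/2) = -249/32, so the B-coordinate is 1/4.
[ABP] = ½·((-12)·(6−(5/2)) + (-9)·(5/2−(3/2)) + (-63/8)·(3/2−6)) = ½·(-42 − 9 + 567/16) = -249/32, so the C-coordinate is 1/4.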